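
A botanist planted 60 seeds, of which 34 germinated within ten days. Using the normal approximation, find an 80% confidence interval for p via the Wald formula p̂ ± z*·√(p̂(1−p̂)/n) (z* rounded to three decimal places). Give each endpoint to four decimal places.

(0.4847, 0.6487)

p̂ = 34/60 = 0.56667.
Standard error of p̂: √(0.245556/60) = √0.004092593 = 0.063973.
The 80% critical value is z* = 1.282.
Margin of error: 1.282 × 0.063973 = 0.08201.
CI: 0.56667 ± 0.08201 = (0.4847, 0.6487).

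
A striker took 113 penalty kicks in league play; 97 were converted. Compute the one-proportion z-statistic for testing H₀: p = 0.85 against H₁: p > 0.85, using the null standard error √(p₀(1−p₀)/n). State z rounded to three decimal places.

z = 0.250

Sample proportion p̂ = 97/113 = 0.85841.
Null standard error: √(0.85·0.15/113) = √0.001128319 = 0.033590.
z = (p̂ − p₀)/SE = (0.85841 − 0.85)/0.033590 = 0.250.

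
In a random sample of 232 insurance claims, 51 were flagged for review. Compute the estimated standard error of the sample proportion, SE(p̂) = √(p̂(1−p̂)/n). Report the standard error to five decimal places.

SE = 0.02719

Sample proportion p̂ = 51/232 = 0.21983.
p̂(1−p̂) = 0.21983·0.78017 = 0.171505.
SE = √(0.171505/232) = √0.000739246 = 0.02719.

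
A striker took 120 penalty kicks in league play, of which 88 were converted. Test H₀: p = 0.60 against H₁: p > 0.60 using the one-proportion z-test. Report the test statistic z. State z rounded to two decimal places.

With x = 88 successes in n = 120, p̂ = 0.73333.
SE₀ = √(0.60·0.40/120) = 0.044721.
z = (p̂ − p₀)/SE = (0.73333 − 0.60)/0.044721 = 2.98.

z = 2.98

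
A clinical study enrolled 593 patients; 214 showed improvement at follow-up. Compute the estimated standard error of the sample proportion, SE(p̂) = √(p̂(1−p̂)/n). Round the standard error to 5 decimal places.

SE = 0.01972

Sample proportion p̂ = 214/593 = 0.36088.
p̂(1−p̂) = 0.230646.
Dividing by n and taking the root: √0.000388948 = 0.01972.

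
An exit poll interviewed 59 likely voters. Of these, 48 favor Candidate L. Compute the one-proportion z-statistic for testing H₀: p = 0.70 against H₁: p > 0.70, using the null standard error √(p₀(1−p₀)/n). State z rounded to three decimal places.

With x = 48 successes in n = 59, p̂ = 0.81356.
Under H₀, SE = √(p₀(1−p₀)/n) = √(0.70·0.30/59) = √0.003559322 = 0.059660.
z = (0.81356 − 0.70)/0.059660 = 0.11356/0.059660 = 1.903.

z = 1.903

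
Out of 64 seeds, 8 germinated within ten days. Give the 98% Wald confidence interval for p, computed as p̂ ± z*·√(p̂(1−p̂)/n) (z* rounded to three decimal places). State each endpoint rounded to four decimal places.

(0.0288, 0.2212)

With x = 8 successes in n = 64, p̂ = 0.12500.
Standard error of p̂: √(0.109375/64) = √0.001708984 = 0.041340.
For 98% confidence, z* = 2.326.
Margin = 2.326·0.041340 = 0.09616.
So the interval runs from 0.0288 to 0.2212.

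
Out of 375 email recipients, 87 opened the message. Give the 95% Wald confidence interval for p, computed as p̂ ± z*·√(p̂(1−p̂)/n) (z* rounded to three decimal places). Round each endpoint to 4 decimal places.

(0.1893, 0.2747)

The sample proportion is 87/375 = 0.23200.
Standard error of p̂: √(0.178176/375) = √0.000475136 = 0.021798.
z* = 1.960 at the 95% level.
Margin of error: 1.960 × 0.021798 = 0.04272.
CI: 0.23200 ± 0.04272 = (0.1893, 0.2747).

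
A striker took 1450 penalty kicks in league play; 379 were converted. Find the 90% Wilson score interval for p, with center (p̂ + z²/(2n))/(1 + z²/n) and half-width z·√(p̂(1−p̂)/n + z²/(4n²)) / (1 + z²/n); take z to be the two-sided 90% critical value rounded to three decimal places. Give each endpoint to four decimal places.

(0.2429, 0.2808)

Here p̂ = 379/1450 = 0.26138 and z = 1.645 (z² = 2.706025).
1 + z²/n = 1.001866.
Adjusted center: (0.26138 + z²/(2n))/1.001866 = 0.26182.
Radicand: p̂(1−p̂)/n + z²/(4n²) = 0.000133145 + 0.000000322 = 0.000133467.
Half-width = z·√(radicand)/denom = 1.645·0.011553/1.001866 = 0.01897.
Interval: 0.26182 ± 0.01897 → (0.2429, 0.2808).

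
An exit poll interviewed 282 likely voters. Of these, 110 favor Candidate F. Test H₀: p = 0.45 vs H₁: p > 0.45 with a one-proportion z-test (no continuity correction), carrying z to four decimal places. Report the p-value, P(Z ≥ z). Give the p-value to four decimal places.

p-value = 0.9785

p̂ = 110/282 = 0.39007.
Null standard error: √(0.45·0.55/282) = √0.000877660 = 0.029625.
z = (p̂ − p₀)/SE = (110/282 − 0.45)/0.029625 ≈ -2.0229.
From the standard normal, P(Z ≥ z) = 0.9785.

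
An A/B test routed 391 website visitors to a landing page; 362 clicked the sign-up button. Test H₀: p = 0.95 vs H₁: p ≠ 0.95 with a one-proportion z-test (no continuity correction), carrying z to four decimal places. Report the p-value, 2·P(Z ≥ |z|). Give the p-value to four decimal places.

p-value = 0.0283

p̂ = 362/391 = 0.92583.
SE₀ = √(0.95·0.05/391) = 0.011022.
z = (p̂ − p₀)/SE = (362/391 − 0.95)/0.011022 ≈ -2.1928.
From the standard normal, 2·P(Z ≥ |z|) = 0.0283.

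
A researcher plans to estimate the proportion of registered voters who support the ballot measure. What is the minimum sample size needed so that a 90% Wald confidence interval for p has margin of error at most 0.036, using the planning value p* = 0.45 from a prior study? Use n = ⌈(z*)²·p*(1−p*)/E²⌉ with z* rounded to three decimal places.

n = 517

For 90% confidence, z* = 1.645.
p*(1−p*) = 0.45·0.55 = 0.2475.
(z*)²·p*(1−p*)/E² = 2.706025·0.2475/0.001296 = 516.776.
⌈516.776⌉ = 517.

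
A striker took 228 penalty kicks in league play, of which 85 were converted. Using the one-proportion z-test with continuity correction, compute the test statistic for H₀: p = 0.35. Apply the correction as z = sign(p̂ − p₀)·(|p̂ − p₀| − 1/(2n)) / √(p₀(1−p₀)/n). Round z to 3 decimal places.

The sample proportion is 85/228 = 0.37281. p̂ − p₀ = 0.022807.
1/(2n) = 0.002193.
Corrected numerator: |0.022807| − 0.002193 = 0.020614.
SE₀ = √(0.35·0.65/228) = 0.031588.
z = +0.020614/0.031588 = 0.653.

z = 0.653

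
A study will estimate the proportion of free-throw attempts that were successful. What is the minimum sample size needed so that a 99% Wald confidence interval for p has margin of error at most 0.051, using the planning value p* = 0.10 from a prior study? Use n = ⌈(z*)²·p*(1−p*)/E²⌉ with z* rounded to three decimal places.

n = 230

For 99% confidence, z* = 2.576.
p*(1−p*) = 0.0900.
Required n before rounding: 6.635776 × 0.0900 / 0.051² = 229.612.
Rounding up, n = 230.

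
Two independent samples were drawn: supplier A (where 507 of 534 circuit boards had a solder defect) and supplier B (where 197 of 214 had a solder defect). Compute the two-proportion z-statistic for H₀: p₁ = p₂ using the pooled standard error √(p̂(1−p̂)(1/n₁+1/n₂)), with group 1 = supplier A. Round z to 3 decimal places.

Sample proportions: p̂₁ = 507/534 = 0.94944 and p̂₂ = 197/214 = 0.92056.
Pooled p̂ = (507+197)/(534+214) = 704/748 = 0.94118.
Pooled SE = √[0.0553633·0.00654556] ≈ 0.019036.
z = (p̂₁ − p̂₂)/SE = (0.94944 − 0.92056)/0.019036 = 0.02888/0.019036 = 1.517.

z = 1.517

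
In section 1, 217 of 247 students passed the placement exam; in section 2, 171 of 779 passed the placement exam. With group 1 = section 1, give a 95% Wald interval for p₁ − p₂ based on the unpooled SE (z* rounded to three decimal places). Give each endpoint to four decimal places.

(0.6090, 0.7091)

p̂₁ = 217/247 = 0.87854, p̂₂ = 171/779 = 0.21951; p̂₁ − p̂₂ = 0.65903.
Unpooled SE = √(p̂₁(1−p̂₁)/n₁ + p̂₂(1−p̂₂)/n₂) = √(0.000432006 + 0.000219931) = 0.025533.
z* = 1.960 at the 95% level. Margin of error = 0.05004.
So the interval runs from 0.6090 to 0.7091.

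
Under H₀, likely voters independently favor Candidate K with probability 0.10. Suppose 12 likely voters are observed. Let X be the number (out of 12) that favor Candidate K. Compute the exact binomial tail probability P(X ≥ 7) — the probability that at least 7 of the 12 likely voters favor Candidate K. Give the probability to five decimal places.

P = 0.00005

X is binomial with n = 12 and p = 0.10.
P(X ≥ 7) = Σ_{j=7}^{12} C(12,j)·0.10^j·0.90^{12−j}.
= 0.000047 + 0.000003 + 0.000000 + 0.000000 + 0.000000 + 0.000000 = 0.00005.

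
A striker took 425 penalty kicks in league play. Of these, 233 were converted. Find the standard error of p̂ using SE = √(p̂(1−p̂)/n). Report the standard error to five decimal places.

SE = 0.02414

With x = 233 successes in n = 425, p̂ = 0.54824.
p̂(1−p̂) = 0.247673.
SE = √(0.247673/425) = √0.000582760 = 0.02414.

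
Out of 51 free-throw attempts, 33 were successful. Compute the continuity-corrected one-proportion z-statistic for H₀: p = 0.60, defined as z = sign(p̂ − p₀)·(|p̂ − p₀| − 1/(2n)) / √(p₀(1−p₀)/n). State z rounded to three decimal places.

z = 0.543

The sample proportion is 33/51 = 0.64706. p̂ − p₀ = 0.047059.
Continuity correction 1/(2n) = 1/102 = 0.009804.
Corrected numerator: |0.047059| − 0.009804 = 0.037255.
Null standard error: √(0.60·0.40/51) = √0.004705882 = 0.068599.
z = +0.037255/0.068599 = 0.543.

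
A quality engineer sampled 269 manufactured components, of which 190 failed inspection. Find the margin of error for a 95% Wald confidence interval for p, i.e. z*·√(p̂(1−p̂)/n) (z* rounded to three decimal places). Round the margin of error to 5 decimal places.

ME = 0.05443

Sample proportion p̂ = 190/269 = 0.70632.
SE(p̂) = √(0.70632·0.29368/269) = 0.027769.
For 95% confidence, z* = 1.960.
Margin of error = z*·SE = 1.960 × 0.027769 = 0.05443.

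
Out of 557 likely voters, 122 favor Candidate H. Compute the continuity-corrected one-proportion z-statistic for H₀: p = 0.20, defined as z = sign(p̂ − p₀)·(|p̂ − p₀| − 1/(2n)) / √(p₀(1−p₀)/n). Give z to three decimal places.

z = 1.070

Sample proportion p̂ = 122/557 = 0.21903. p̂ − p₀ = 0.019031.
1/(2n) = 0.000898.
Corrected numerator: |0.019031| − 0.000898 = 0.018133.
Null standard error: √(0.20·0.80/557) = √0.000287253 = 0.016949.
z = +0.018133/0.016949 = 1.070.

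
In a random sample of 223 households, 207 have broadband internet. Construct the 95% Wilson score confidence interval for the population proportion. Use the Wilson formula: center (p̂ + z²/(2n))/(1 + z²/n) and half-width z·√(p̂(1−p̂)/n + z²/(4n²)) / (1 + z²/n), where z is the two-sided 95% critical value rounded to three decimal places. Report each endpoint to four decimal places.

(0.8866, 0.9554)

Here p̂ = 207/223 = 0.92825 and z = 1.960 (z² = 3.841600).
1 + z²/n = 1.017227.
Adjusted center: (0.92825 + z²/(2n))/1.017227 = 0.92100.
Radicand: p̂(1−p̂)/n + z²/(4n²) = 0.000298659 + 0.000019313 = 0.000317972.
Half-width = 1.960·√0.000317972/1.017227 = 0.03436.
CI: 0.92100 ± 0.03436 = (0.8866, 0.9554).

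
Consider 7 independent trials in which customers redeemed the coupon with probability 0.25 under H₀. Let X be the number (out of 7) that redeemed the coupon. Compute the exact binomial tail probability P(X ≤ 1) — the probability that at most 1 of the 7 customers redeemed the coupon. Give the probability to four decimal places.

X ~ Binomial(n=7, p=0.25).
P(X ≤ 1) = C(7,0)·0.25^0·0.75^7 + C(7,1)·0.25^1·0.75^6.
= 0.133484 + 0.311462 = 0.4449.

P = 0.4449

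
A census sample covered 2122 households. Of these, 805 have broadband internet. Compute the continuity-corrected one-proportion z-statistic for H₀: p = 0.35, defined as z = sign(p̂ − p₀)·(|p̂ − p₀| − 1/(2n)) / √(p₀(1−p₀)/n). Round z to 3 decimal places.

The sample proportion is 805/2122 = 0.37936. p̂ − p₀ = 0.029359.
1/(2n) = 0.000236.
Corrected numerator: |0.029359| − 0.000236 = 0.029123.
Under H₀, SE = √(p₀(1−p₀)/n) = √(0.35·0.65/2122) = √0.000107210 = 0.010354.
z = +0.029123/0.010354 = 2.813.

z = 2.813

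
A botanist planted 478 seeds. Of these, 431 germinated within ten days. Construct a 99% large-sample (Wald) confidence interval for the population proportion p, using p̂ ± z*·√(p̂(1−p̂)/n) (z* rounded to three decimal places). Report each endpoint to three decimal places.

(0.867, 0.937)

The sample proportion is 431/478 = 0.90167.
SE = √(p̂(1−p̂)/n) = √(0.088658/478) = 0.013619.
The 99% critical value is z* = 2.576.
Margin = 2.576·0.013619 = 0.03508.
CI: 0.90167 ± 0.03508 = (0.867, 0.937).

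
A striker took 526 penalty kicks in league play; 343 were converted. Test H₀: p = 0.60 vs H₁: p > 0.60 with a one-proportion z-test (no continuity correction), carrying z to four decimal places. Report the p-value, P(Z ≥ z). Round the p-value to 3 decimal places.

Sample proportion p̂ = 343/526 = 0.65209.
SE₀ = √(0.60·0.40/526) = 0.021361.
z = (p̂ − p₀)/SE = (343/526 − 0.60)/0.021361 ≈ 2.4387.
From the standard normal, P(Z ≥ z) = 0.007.

p-value = 0.007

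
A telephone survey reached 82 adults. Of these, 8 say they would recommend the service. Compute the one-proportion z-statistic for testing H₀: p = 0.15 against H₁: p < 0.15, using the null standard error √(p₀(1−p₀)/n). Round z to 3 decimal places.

z = -1.330

Sample proportion p̂ = 8/82 = 0.09756.
Under H₀, SE = √(p₀(1−p₀)/n) = √(0.15·0.85/82) = √0.001554878 = 0.039432.
z = (0.09756 − 0.15)/0.039432 = -0.05244/0.039432 = -1.330.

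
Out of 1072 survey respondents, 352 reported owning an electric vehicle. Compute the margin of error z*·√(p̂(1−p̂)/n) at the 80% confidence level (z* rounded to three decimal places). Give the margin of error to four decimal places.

ME = 0.0184

The sample proportion is 352/1072 = 0.32836.
Standard error of p̂: √(0.220539/1072) = √0.000205727 = 0.014343.
The 80% critical value is z* = 1.282.
Margin of error = z*·SE = 1.282 × 0.014343 = 0.0184.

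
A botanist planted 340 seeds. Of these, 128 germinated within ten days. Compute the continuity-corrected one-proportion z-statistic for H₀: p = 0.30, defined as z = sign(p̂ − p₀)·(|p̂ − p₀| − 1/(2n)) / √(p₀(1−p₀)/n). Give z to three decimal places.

z = 3.018

Sample proportion p̂ = 128/340 = 0.37647. p̂ − p₀ = 0.076471.
Continuity correction 1/(2n) = 1/680 = 0.001471.
Corrected numerator: |0.076471| − 0.001471 = 0.075000.
Null standard error: √(0.30·0.70/340) = √0.000617647 = 0.024853.
z = +0.075000/0.024853 = 3.018.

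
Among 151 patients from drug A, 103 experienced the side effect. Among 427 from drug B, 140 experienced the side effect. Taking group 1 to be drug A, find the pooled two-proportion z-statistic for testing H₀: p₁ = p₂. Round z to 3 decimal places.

p̂₁ = 103/151 = 0.68212, p̂₂ = 140/427 = 0.32787.
Pooling: p̂ = 243/578 = 0.42042.
SE = √[p̂(1−p̂)(1/n₁+1/n₂)] = √[0.42042·0.57958·(1/151+1/427)] ≈ 0.046737.
z = 0.35425/0.046737 = 7.580.

z = 7.580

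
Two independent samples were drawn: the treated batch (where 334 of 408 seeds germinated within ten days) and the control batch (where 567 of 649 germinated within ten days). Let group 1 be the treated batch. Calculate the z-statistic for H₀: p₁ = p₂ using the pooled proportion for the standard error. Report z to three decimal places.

p̂₁ = 334/408 = 0.81863, p̂₂ = 567/649 = 0.87365.
Pooling: p̂ = 901/1057 = 0.85241.
SE = √[p̂(1−p̂)(1/n₁+1/n₂)] = √[0.85241·0.14759·(1/408+1/649)] ≈ 0.022410.
z = (p̂₁ − p̂₂)/SE = (0.81863 − 0.87365)/0.022410 = -0.05502/0.022410 = -2.455.

z = -2.455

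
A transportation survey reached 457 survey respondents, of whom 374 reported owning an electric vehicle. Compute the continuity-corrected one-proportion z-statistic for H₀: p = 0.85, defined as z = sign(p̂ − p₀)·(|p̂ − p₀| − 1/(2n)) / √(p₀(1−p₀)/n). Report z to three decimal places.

z = -1.828

The sample proportion is 374/457 = 0.81838. p̂ − p₀ = -0.031619.
1/(2n) = 0.001094.
Corrected numerator: |-0.031619| − 0.001094 = 0.030525.
SE₀ = √(0.85·0.15/457) = 0.016703.
z = (−)0.030525/0.016703 = -1.828.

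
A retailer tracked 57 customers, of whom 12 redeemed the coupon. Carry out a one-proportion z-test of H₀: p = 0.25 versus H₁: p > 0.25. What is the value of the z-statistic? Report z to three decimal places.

z = -0.688

With x = 12 successes in n = 57, p̂ = 0.21053.
SE₀ = √(0.25·0.75/57) = 0.057354.
z = (0.21053 − 0.25)/0.057354 = -0.03947/0.057354 = -0.688.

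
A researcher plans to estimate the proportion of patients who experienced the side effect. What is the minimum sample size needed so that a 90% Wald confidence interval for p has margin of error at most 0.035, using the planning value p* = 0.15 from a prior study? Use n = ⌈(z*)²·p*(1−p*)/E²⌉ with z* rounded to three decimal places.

n = 282

For 90% confidence, z* = 1.645.
p*(1−p*) = 0.1275.
Required n before rounding: 2.706025 × 0.1275 / 0.035² = 281.647.
⌈281.647⌉ = 282.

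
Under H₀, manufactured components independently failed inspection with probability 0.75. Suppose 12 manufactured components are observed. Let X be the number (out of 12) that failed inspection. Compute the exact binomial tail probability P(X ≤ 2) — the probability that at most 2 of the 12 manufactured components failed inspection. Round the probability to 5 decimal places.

X is binomial with n = 12 and p = 0.75.
P(X ≤ 2) = C(12,0)·0.75^0·0.25^12 + C(12,1)·0.75^1·0.25^11 + C(12,2)·0.75^2·0.25^10.
= 0.000000 + 0.000002 + 0.000035 = 0.00004.

P = 0.00004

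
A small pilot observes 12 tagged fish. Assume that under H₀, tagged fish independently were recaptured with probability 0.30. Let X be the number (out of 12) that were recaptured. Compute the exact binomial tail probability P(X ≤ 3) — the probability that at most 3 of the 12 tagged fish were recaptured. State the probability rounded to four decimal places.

P = 0.4925

X is binomial with n = 12 and p = 0.30.
P(X ≤ 3) = C(12,0)·0.30^0·0.70^12 + C(12,1)·0.30^1·0.70^11 + C(12,2)·0.30^2·0.70^10 + C(12,3)·0.30^3·0.70^9.
= 0.013841 + 0.071184 + 0.167790 + 0.239700 = 0.4925.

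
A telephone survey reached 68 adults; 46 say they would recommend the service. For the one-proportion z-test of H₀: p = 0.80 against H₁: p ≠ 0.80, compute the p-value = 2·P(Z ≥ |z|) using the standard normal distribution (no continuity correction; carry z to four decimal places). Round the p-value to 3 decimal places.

Sample proportion p̂ = 46/68 = 0.67647.
Null standard error: √(0.80·0.20/68) = √0.002352941 = 0.048507.
z = (p̂ − p₀)/SE = (46/68 − 0.80)/0.048507 ≈ -2.5466.
From the standard normal, 2·P(Z ≥ |z|) = 0.011.

p-value = 0.011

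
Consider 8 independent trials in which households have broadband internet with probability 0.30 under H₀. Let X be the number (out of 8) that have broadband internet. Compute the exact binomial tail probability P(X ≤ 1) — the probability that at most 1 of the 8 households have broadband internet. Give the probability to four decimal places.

P = 0.2553

X ~ Binomial(n=8, p=0.30).
P(X ≤ 1) = C(8,0)·0.30^0·0.70^8 + C(8,1)·0.30^1·0.70^7.
= 0.057648 + 0.197650 = 0.2553.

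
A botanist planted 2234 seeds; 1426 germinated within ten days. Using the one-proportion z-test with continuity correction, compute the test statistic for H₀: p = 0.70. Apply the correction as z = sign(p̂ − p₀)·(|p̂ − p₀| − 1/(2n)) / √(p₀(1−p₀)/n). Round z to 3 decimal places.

The sample proportion is 1426/2234 = 0.63832. p̂ − p₀ = -0.061683.
1/(2n) = 0.000224.
Corrected numerator: |-0.061683| − 0.000224 = 0.061459.
Null standard error: √(0.70·0.30/2234) = √0.000094002 = 0.009695.
z = (−)0.061459/0.009695 = -6.339.

z = -6.339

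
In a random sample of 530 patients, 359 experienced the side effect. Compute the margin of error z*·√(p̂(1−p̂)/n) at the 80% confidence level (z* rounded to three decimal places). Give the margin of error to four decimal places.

ME = 0.0260

Sample proportion p̂ = 359/530 = 0.67736.
Standard error of p̂: √(0.218544/530) = √0.000412347 = 0.020306.
z* = 1.282 at the 80% level.
So ME = 0.0260.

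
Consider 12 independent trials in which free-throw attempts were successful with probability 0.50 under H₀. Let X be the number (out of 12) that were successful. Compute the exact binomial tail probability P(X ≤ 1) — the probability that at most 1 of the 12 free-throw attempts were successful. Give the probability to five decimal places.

P = 0.00317

X ~ Binomial(n=12, p=0.50).
P(X ≤ 1) = C(12,0)·0.50^0·0.50^12 + C(12,1)·0.50^1·0.50^11.
= 0.000244 + 0.002930 = 0.00317.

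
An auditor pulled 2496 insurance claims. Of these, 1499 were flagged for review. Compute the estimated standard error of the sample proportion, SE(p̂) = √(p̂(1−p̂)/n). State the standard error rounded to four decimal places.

The sample proportion is 1499/2496 = 0.60056.
p̂(1−p̂) = 0.60056·0.39944 = 0.239888.
SE = √(0.239888/2496) = √0.000096109 = 0.0098.

SE = 0.0098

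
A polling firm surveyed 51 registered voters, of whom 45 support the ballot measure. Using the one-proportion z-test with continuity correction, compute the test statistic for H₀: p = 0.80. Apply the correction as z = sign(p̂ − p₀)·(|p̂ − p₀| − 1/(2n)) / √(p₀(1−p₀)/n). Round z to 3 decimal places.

p̂ = 45/51 = 0.88235. p̂ − p₀ = 0.082353.
1/(2n) = 0.009804.
Corrected numerator: |0.082353| − 0.009804 = 0.072549.
SE₀ = √(0.80·0.20/51) = 0.056011.
z = +0.072549/0.056011 = 1.295.

z = 1.295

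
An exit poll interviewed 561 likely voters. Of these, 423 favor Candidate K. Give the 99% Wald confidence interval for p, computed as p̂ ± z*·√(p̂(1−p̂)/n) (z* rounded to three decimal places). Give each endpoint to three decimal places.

(0.707, 0.801)

With x = 423 successes in n = 561, p̂ = 0.75401.
SE(p̂) = √(0.75401·0.24599/561) = 0.018183.
z* = 2.576 at the 99% level.
Margin = 2.576·0.018183 = 0.04684.
So the interval runs from 0.707 to 0.801.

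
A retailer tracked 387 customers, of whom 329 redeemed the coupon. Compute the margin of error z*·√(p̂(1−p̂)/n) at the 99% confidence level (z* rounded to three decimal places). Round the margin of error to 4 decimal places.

ME = 0.0467

p̂ = 329/387 = 0.85013.
Standard error of p̂: √(0.127410/387) = √0.000329224 = 0.018145.
The 99% critical value is z* = 2.576.
So ME = 0.0467.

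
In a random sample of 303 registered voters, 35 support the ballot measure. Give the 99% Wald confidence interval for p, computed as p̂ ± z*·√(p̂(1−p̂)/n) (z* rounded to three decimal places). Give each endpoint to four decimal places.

The sample proportion is 35/303 = 0.11551.
Standard error of p̂: √(0.102169/303) = √0.000337190 = 0.018363.
z* = 2.576 at the 99% level.
Margin of error: 2.576 × 0.018363 = 0.04730.
So the interval runs from 0.0682 to 0.1628.

(0.0682, 0.1628)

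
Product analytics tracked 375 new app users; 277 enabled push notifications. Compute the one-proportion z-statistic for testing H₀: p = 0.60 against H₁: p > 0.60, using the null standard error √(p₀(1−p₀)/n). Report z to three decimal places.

z = 5.481

Sample proportion p̂ = 277/375 = 0.73867.
Null standard error: √(0.60·0.40/375) = √0.000640000 = 0.025298.
Test statistic: z = 0.13867/0.025298 = 5.481.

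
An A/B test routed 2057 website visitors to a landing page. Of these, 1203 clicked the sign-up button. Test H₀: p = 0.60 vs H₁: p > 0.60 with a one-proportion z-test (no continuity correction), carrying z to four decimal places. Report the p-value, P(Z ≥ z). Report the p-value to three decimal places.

p-value = 0.920

Sample proportion p̂ = 1203/2057 = 0.58483.
Null standard error: √(0.60·0.40/2057) = √0.000116675 = 0.010802.
z = (p̂ − p₀)/SE = (1203/2057 − 0.60)/0.010802 ≈ -1.4042.
From the standard normal, P(Z ≥ z) = 0.920.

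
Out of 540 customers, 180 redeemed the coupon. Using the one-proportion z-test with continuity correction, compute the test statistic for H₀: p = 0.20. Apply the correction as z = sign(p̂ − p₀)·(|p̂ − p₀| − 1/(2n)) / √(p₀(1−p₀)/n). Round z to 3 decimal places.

z = 7.692

p̂ = 180/540 = 0.33333. p̂ − p₀ = 0.133333.
Continuity correction 1/(2n) = 1/1080 = 0.000926.
Corrected numerator: |0.133333| − 0.000926 = 0.132407.
SE₀ = √(0.20·0.80/540) = 0.017213.
z = +0.132407/0.017213 = 7.692.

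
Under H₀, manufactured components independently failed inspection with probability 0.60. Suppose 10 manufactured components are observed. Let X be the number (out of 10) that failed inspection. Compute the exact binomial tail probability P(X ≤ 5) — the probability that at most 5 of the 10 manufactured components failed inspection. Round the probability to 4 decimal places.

P = 0.3669

X ~ Binomial(n=10, p=0.60).
P(X ≤ 5) = Σ_{j=0}^{5} C(10,j)·0.60^j·0.40^{10−j}.
= 0.000105 + 0.001573 + 0.010617 + 0.042467 + 0.111477 + 0.200658 = 0.3669.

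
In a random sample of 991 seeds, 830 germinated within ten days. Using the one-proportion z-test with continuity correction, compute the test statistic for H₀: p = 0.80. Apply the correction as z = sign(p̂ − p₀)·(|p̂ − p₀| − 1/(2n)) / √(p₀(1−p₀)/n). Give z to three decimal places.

Sample proportion p̂ = 830/991 = 0.83754. p̂ − p₀ = 0.037538.
Continuity correction 1/(2n) = 1/1982 = 0.000505.
Corrected numerator: |0.037538| − 0.000505 = 0.037033.
Null standard error: √(0.80·0.20/991) = √0.000161453 = 0.012706.
z = +0.037033/0.012706 = 2.915.

z = 2.915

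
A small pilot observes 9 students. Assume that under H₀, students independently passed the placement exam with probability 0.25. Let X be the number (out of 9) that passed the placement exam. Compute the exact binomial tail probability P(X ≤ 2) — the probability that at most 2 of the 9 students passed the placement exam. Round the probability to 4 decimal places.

X is binomial with n = 9 and p = 0.25.
P(X ≤ 2) = C(9,0)·0.25^0·0.75^9 + C(9,1)·0.25^1·0.75^8 + C(9,2)·0.25^2·0.75^7.
= 0.075085 + 0.225254 + 0.300339 = 0.6007.

P = 0.6007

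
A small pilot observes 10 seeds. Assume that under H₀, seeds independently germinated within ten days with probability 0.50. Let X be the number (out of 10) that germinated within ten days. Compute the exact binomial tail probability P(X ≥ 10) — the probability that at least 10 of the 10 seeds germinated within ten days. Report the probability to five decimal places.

X is binomial with n = 10 and p = 0.50.
P(X ≥ 10) = C(10,10)·0.50^10·0.50^0.
= 0.000977 = 0.00098.

P = 0.00098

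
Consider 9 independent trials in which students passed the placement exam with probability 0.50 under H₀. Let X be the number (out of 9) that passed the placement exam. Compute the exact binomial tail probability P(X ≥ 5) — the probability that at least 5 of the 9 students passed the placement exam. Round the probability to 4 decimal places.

P = 0.5000

X ~ Binomial(n=9, p=0.50).
P(X ≥ 5) = Σ_{j=5}^{9} C(9,j)·0.50^j·0.50^{9−j}.
= 0.246094 + 0.164062 + 0.070312 + 0.017578 + 0.001953 = 0.5000.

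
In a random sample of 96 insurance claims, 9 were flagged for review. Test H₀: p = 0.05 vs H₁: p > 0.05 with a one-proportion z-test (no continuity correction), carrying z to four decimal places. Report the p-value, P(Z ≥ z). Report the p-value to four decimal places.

p-value = 0.0246

With x = 9 successes in n = 96, p̂ = 0.09375.
SE₀ = √(0.05·0.95/96) = 0.022244.
z = (p̂ − p₀)/SE = (9/96 − 0.05)/0.022244 ≈ 1.9668.
p-value = P(Z ≥ z) with z = 1.9668 → 0.0246.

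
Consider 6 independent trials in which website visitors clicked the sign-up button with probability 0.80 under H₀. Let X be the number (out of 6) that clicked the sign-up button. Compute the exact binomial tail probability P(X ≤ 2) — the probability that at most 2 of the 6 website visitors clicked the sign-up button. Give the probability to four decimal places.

P = 0.0170

X ~ Binomial(n=6, p=0.80).
P(X ≤ 2) = C(6,0)·0.80^0·0.20^6 + C(6,1)·0.80^1·0.20^5 + C(6,2)·0.80^2·0.20^4.
= 0.000064 + 0.001536 + 0.015360 = 0.0170.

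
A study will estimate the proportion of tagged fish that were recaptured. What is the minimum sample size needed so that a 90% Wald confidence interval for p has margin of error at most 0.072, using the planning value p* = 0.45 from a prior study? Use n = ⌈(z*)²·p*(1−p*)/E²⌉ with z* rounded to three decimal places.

n = 130

z* = 1.645 at the 90% level.
p*(1−p*) = 0.45·0.55 = 0.2475.
Required n before rounding: 2.706025 × 0.2475 / 0.072² = 129.194.
Rounding up, n = 130.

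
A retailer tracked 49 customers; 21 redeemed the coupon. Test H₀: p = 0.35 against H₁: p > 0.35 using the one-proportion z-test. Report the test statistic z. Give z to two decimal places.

Sample proportion p̂ = 21/49 = 0.42857.
Under H₀, SE = √(p₀(1−p₀)/n) = √(0.35·0.65/49) = √0.004642857 = 0.068139.
Test statistic: z = 0.07857/0.068139 = 1.15.

z = 1.15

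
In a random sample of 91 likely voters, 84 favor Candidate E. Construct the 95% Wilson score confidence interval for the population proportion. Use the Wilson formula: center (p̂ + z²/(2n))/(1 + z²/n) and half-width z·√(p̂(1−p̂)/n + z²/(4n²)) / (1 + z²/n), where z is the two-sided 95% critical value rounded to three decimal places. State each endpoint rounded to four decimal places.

(0.8496, 0.9622)

p̂ = 84/91 = 0.92308; z = 1.960, so z² = 3.841600.
Denominator 1 + z²/n = 1 + 3.841600/91 = 1.042215.
Adjusted center: (0.92308 + z²/(2n))/1.042215 = 0.90594.
Radicand: p̂(1−p̂)/n + z²/(4n²) = 0.000780285 + 0.000115976 = 0.000896261.
Half-width = z·√(radicand)/denom = 1.960·0.029938/1.042215 = 0.05630.
Interval: 0.90594 ± 0.05630 → (0.8496, 0.9622).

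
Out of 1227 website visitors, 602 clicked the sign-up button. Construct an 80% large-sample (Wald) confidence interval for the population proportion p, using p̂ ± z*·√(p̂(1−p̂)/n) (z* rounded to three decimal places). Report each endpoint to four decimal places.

p̂ = 602/1227 = 0.49063.
Standard error of p̂: √(0.249912/1227) = √0.000203677 = 0.014272.
The 80% critical value is z* = 1.282.
Margin = 1.282·0.014272 = 0.01830.
So the interval runs from 0.4723 to 0.5089.

(0.4723, 0.5089)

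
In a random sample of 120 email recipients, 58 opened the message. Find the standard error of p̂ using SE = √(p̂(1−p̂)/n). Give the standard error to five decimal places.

Sample proportion p̂ = 58/120 = 0.48333.
p̂(1−p̂) = 0.48333·0.51667 = 0.249722.
SE = √(0.249722/120) = √0.002081017 = 0.04562.

SE = 0.04562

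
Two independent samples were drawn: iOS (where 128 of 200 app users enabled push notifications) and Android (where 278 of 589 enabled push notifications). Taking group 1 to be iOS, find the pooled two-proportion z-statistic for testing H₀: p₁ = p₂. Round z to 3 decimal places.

Sample proportions: p̂₁ = 128/200 = 0.64000 and p̂₂ = 278/589 = 0.47199.
Pooling: p̂ = 406/789 = 0.51458.
SE = √[p̂(1−p̂)(1/n₁+1/n₂)] = √[0.51458·0.48542·(1/200+1/589)] ≈ 0.040903.
z = (p̂₁ − p̂₂)/SE = (0.64000 − 0.47199)/0.040903 = 0.16801/0.040903 = 4.108.

z = 4.108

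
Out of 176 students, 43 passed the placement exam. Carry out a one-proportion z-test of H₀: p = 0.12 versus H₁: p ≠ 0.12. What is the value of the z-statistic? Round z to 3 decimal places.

With x = 43 successes in n = 176, p̂ = 0.24432.
SE₀ = √(0.12·0.88/176) = 0.024495.
z = (p̂ − p₀)/SE = (0.24432 − 0.12)/0.024495 = 5.075.

z = 5.075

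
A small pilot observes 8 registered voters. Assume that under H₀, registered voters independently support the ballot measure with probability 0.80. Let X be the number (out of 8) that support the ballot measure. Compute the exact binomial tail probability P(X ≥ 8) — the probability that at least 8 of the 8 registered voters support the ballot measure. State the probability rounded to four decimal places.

X ~ Binomial(n=8, p=0.80).
P(X ≥ 8) = C(8,8)·0.80^8·0.20^0.
= 0.167772 = 0.1678.

P = 0.1678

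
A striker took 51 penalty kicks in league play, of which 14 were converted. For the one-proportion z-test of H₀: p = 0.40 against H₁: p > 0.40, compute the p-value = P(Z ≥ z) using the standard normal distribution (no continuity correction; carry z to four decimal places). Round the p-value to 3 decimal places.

p̂ = 14/51 = 0.27451.
SE₀ = √(0.40·0.60/51) = 0.068599.
Test statistic (full precision, shown to 4 dp): z = (14/51 − 0.40)/SE₀ ≈ -1.8293.
From the standard normal, P(Z ≥ z) = 0.966.

p-value = 0.966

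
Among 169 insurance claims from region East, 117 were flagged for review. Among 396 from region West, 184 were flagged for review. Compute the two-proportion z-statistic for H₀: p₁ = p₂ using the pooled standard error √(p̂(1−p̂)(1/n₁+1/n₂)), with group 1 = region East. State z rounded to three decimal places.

z = 4.966

p̂₁ = 117/169 = 0.69231, p̂₂ = 184/396 = 0.46465.
Pooled p̂ = (117+184)/(169+396) = 301/565 = 0.53274.
SE = √[p̂(1−p̂)(1/n₁+1/n₂)] = √[0.53274·0.46726·(1/169+1/396)] ≈ 0.045843.
z = 0.22766/0.045843 = 4.966.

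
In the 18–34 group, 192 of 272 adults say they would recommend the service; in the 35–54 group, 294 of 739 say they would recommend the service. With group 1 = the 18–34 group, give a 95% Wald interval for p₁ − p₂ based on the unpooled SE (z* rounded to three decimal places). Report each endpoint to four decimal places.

p̂₁ = 192/272 = 0.70588, p̂₂ = 294/739 = 0.39783; p̂₁ − p̂₂ = 0.30805.
Unpooled SE = √(p̂₁(1−p̂₁)/n₁ + p̂₂(1−p̂₂)/n₂) = √(0.000763281 + 0.000324171) = 0.032977.
For 95% confidence, z* = 1.960. Margin of error = 0.06463.
So the interval runs from 0.2434 to 0.3727.

(0.2434, 0.3727)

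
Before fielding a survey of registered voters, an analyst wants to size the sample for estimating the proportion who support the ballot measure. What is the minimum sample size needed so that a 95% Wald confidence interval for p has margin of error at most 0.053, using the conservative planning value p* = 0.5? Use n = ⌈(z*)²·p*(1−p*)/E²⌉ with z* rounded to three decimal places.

n = 342

For 95% confidence, z* = 1.960.
p*(1−p*) = 0.2500.
(z*)²·p*(1−p*)/E² = 3.841600·0.2500/0.002809 = 341.901.
Rounding up, n = 342.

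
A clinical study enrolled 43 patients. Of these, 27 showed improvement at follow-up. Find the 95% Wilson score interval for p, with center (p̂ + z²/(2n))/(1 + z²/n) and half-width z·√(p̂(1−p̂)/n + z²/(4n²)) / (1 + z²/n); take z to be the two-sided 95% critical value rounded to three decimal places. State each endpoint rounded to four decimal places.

(0.4786, 0.7562)

Here p̂ = 27/43 = 0.62791 and z = 1.960 (z² = 3.841600).
Denominator 1 + z²/n = 1 + 3.841600/43 = 1.089340.
Center = (0.62791 + 0.044670)/1.089340 = 0.61742.
Radicand: p̂(1−p̂)/n + z²/(4n²) = 0.005433484 + 0.000519416 = 0.005952900.
Half-width = z·√(radicand)/denom = 1.960·0.077155/1.089340 = 0.13882.
So the interval runs from 0.4786 to 0.7562.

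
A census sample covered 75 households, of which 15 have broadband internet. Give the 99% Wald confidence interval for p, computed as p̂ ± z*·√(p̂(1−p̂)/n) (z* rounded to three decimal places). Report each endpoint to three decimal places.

Sample proportion p̂ = 15/75 = 0.20000.
SE(p̂) = √(0.20000·0.80000/75) = 0.046188.
z* = 2.576 at the 99% level.
Margin = 2.576·0.046188 = 0.11898.
So the interval runs from 0.081 to 0.319.

(0.081, 0.319)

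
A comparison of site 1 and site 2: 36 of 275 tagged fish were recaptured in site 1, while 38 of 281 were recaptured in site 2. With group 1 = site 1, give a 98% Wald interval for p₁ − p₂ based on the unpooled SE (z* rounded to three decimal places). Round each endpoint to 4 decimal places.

p̂₁ = 36/275 = 0.13091, p̂₂ = 38/281 = 0.13523; p̂₁ − p̂₂ = -0.00432.
Unpooled SE = √(p̂₁(1−p̂₁)/n₁ + p̂₂(1−p̂₂)/n₂) = √(0.000413716 + 0.000416170) = 0.028808.
The 98% critical value is z* = 2.326. Margin = 2.326·0.028808 = 0.06701.
CI: -0.00432 ± 0.06701 = (-0.0713, 0.0627).

(-0.0713, 0.0627)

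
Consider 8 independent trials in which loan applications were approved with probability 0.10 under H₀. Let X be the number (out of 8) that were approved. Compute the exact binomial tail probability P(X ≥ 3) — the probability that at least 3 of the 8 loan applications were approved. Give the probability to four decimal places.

P = 0.0381

X ~ Binomial(n=8, p=0.10).
P(X ≥ 3) = Σ_{j=3}^{8} C(8,j)·0.10^j·0.90^{8−j}.
= 0.033067 + 0.004593 + 0.000408 + 0.000023 + 0.000001 + 0.000000 = 0.0381.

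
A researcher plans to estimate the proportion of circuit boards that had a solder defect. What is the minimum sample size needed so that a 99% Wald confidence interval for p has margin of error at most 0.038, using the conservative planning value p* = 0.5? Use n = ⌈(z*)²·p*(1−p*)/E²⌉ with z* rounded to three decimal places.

z* = 2.576 at the 99% level.
p*(1−p*) = 0.50·0.50 = 0.2500.
(z*)²·p*(1−p*)/E² = 6.635776·0.2500/0.001444 = 1148.853.
⌈1148.853⌉ = 1149.

n = 1149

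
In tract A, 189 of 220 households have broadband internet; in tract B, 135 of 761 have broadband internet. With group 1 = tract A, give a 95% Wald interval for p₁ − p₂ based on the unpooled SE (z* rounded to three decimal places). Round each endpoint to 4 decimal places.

(0.6283, 0.7351)

p̂₁ = 0.85909, p̂₂ = 0.17740, so the observed difference is 0.68169.
SE = √(0.000550244 + 0.000191758) = √0.000742002 = 0.027240.
z* = 1.960 at the 95% level. Margin of error = 0.05339.
Interval: 0.68169 ± 0.05339 → (0.6283, 0.7351).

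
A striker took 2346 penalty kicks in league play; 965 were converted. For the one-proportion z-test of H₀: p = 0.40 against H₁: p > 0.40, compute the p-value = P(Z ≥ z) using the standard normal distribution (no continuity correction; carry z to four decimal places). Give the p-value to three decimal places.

Sample proportion p̂ = 965/2346 = 0.41134.
Null standard error: √(0.40·0.60/2346) = √0.000102302 = 0.010114.
Test statistic (full precision, shown to 4 dp): z = (965/2346 − 0.40)/SE₀ ≈ 1.1210.
p-value = P(Z ≥ z) with z = 1.1210 → 0.131.

p-value = 0.131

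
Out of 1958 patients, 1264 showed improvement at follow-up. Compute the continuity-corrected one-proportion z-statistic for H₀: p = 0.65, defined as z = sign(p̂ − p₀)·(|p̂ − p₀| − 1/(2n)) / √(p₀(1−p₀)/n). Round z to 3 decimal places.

p̂ = 1264/1958 = 0.64556. p̂ − p₀ = -0.004443.
1/(2n) = 0.000255.
Corrected numerator: |-0.004443| − 0.000255 = 0.004188.
Under H₀, SE = √(p₀(1−p₀)/n) = √(0.65·0.35/1958) = √0.000116190 = 0.010779.
z = −0.004188/0.010779 = -0.389.

z = -0.389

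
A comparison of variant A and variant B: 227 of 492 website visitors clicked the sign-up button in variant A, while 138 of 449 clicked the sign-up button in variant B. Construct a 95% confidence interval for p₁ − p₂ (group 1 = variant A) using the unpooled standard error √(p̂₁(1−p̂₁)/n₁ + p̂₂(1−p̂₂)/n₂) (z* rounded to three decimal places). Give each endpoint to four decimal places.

p̂₁ = 227/492 = 0.46138, p̂₂ = 138/449 = 0.30735; p̂₁ − p̂₂ = 0.15403.
Unpooled SE = √(p̂₁(1−p̂₁)/n₁ + p̂₂(1−p̂₂)/n₂) = √(0.000505099 + 0.000474133) = 0.031293.
The 95% critical value is z* = 1.960. Margin = 1.960·0.031293 = 0.06133.
So the interval runs from 0.0927 to 0.2154.

(0.0927, 0.2154)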